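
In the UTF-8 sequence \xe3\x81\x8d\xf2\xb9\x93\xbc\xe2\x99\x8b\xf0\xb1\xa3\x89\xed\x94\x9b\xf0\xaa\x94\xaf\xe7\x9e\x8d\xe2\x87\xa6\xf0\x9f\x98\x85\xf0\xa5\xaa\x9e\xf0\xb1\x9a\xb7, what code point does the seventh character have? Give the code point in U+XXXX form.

Offset 0: leading byte 0xE3 = 11100011 → 3-byte char #1 = E3 81 8D.
Offset 3: leading byte 0xF2 = 11110010 → 4-byte char #2 = F2 B9 93 BC.
Offset 7: leading byte 0xE2 = 11100010 → 3-byte char #3 = E2 99 8B.
Offset 10: leading byte 0xF0 = 11110000 → 4-byte char #4 = F0 B1 A3 89.
Offset 14: leading byte 0xED = 11101101 → 3-byte char #5 = ED 94 9B.
Offset 17: leading byte 0xF0 = 11110000 → 4-byte char #6 = F0 AA 94 AF.
Offset 21: leading byte 0xE7 = 11100111 → 3-byte char #7 = E7 9E 8D.
Leading byte 0xE7 = 11100111 matches 1110xxxx → 3-byte sequence.
Byte 1: 0xE7 = 11100111, payload 0111 (4 bits).
Byte 2: 0x9E = 10011110 (10xxxxxx ✓), payload 011110.
Byte 3: 0x8D = 10001101 (10xxxxxx ✓), payload 001101.
Concatenate: 0111011110001101 = 0x778D (16 bits → U+778D).

U+778D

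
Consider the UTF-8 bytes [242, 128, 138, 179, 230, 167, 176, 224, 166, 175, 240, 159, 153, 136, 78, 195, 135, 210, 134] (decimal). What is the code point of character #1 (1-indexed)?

U+802B3

Offset 0: leading byte 0xF2 = 11110010 → 4-byte char #1 = F2 80 8A B3.
Leading byte 0xF2 = 11110010 matches 11110xxx → 4-byte sequence.
Byte 1: 0xF2 = 11110010, payload 010 (3 bits).
Byte 2: 0x80 = 10000000 (10xxxxxx ✓), payload 000000.
Byte 3: 0x8A = 10001010 (10xxxxxx ✓), payload 001010.
Byte 4: 0xB3 = 10110011 (10xxxxxx ✓), payload 110011.
Concatenate: 010000000001010110011 = 0x802B3 (21 bits → U+802B3).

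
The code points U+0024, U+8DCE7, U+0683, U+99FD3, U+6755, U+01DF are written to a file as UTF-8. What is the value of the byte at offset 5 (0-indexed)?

0xDA

U+0024 → 1-byte form 24 at offsets 0–0.
U+8DCE7 → 4-byte form F2 8D B3 A7 at offsets 1–4.
U+0683 → 2-byte form DA 83 at offsets 5–6.
Offset 5 falls in char 3's range; it's byte 1 of DA 83 = 0xDA.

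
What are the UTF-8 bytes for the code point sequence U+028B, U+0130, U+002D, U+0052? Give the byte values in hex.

CA 8B C4 B0 2D 52

U+028B: 2-byte form → CA 8B.
U+0130: 2-byte form → C4 B0.
U+002D: 1-byte form → 2D.
U+0052: 1-byte form → 52.
Concatenated (6 bytes): CA 8B C4 B0 2D 52.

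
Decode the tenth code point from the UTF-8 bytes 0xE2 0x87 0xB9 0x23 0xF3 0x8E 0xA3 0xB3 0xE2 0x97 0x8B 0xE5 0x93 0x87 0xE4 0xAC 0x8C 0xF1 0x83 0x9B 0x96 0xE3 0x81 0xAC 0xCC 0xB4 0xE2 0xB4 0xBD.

Offset 0: leading byte 0xE2 = 11100010 → 3-byte char #1 = E2 87 B9.
Offset 3: leading byte 0x23 = 00100011 → 1-byte char #2 = 23.
Offset 4: leading byte 0xF3 = 11110011 → 4-byte char #3 = F3 8E A3 B3.
Offset 8: leading byte 0xE2 = 11100010 → 3-byte char #4 = E2 97 8B.
Offset 11: leading byte 0xE5 = 11100101 → 3-byte char #5 = E5 93 87.
Offset 14: leading byte 0xE4 = 11100100 → 3-byte char #6 = E4 AC 8C.
Offset 17: leading byte 0xF1 = 11110001 → 4-byte char #7 = F1 83 9B 96.
Offset 21: leading byte 0xE3 = 11100011 → 3-byte char #8 = E3 81 AC.
Offset 24: leading byte 0xCC = 11001100 → 2-byte char #9 = CC B4.
Offset 26: leading byte 0xE2 = 11100010 → 3-byte char #10 = E2 B4 BD.
Leading byte 0xE2 = 11100010 matches 1110xxxx → 3-byte sequence.
Byte 1: 0xE2 = 11100010, payload 0010 (4 bits).
Byte 2: 0xB4 = 10110100 (10xxxxxx ✓), payload 110100.
Byte 3: 0xBD = 10111101 (10xxxxxx ✓), payload 111101.
Concatenate: 0010110100111101 = 0x2D3D (16 bits → U+2D3D).

U+2D3D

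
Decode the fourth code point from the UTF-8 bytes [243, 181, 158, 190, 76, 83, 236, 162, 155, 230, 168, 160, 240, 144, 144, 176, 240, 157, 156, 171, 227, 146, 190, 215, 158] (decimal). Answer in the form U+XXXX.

Offset 0: leading byte 0xF3 = 11110011 → 4-byte char #1 = F3 B5 9E BE.
Offset 4: leading byte 0x4C = 01001100 → 1-byte char #2 = 4C.
Offset 5: leading byte 0x53 = 01010011 → 1-byte char #3 = 53.
Offset 6: leading byte 0xEC = 11101100 → 3-byte char #4 = EC A2 9B.
Leading byte 0xEC = 11101100 matches 1110xxxx → 3-byte sequence.
Byte 1: 0xEC = 11101100, payload 1100 (4 bits).
Byte 2: 0xA2 = 10100010 (10xxxxxx ✓), payload 100010.
Byte 3: 0x9B = 10011011 (10xxxxxx ✓), payload 011011.
Concatenate: 1100100010011011 = 0xC89B (16 bits → U+C89B).

U+C89B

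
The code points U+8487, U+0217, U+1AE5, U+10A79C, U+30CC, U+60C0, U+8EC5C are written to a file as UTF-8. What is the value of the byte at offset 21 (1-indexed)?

1-indexed offset 21 is 0-indexed offset 20.
U+8487 → 3-byte form E8 92 87 at offsets 0–2.
U+0217 → 2-byte form C8 97 at offsets 3–4.
U+1AE5 → 3-byte form E1 AB A5 at offsets 5–7.
U+10A79C → 4-byte form F4 8A 9E 9C at offsets 8–11.
U+30CC → 3-byte form E3 83 8C at offsets 12–14.
U+60C0 → 3-byte form E6 83 80 at offsets 15–17.
U+8EC5C → 4-byte form F2 8E B1 9C at offsets 18–21.
Offset 20 falls in char 7's range; it's byte 3 of F2 8E B1 9C = 0xB1.

0xB1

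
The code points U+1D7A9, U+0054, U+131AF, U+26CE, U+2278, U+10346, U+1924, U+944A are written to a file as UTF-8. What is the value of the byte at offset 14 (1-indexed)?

0x89

1-indexed offset 14 is 0-indexed offset 13.
U+1D7A9 → 4-byte form F0 9D 9E A9 at offsets 0–3.
U+0054 → 1-byte form 54 at offsets 4–4.
U+131AF → 4-byte form F0 93 86 AF at offsets 5–8.
U+26CE → 3-byte form E2 9B 8E at offsets 9–11.
U+2278 → 3-byte form E2 89 B8 at offsets 12–14.
Offset 13 falls in char 5's range; it's byte 2 of E2 89 B8 = 0x89.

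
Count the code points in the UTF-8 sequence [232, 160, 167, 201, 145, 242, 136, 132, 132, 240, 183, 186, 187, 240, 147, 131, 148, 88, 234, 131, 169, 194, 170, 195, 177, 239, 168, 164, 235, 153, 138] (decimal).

Byte at offset 0: 0xE8 = 11101000 → 3-byte char (#1). Advance 3.
Byte at offset 3: 0xC9 = 11001001 → 2-byte char (#2). Advance 2.
Byte at offset 5: 0xF2 = 11110010 → 4-byte char (#3). Advance 4.
Byte at offset 9: 0xF0 = 11110000 → 4-byte char (#4). Advance 4.
Byte at offset 13: 0xF0 = 11110000 → 4-byte char (#5). Advance 4.
Byte at offset 17: 0x58 = 01011000 → 1-byte char (#6). Advance 1.
Byte at offset 18: 0xEA = 11101010 → 3-byte char (#7). Advance 3.
Byte at offset 21: 0xC2 = 11000010 → 2-byte char (#8). Advance 2.
Byte at offset 23: 0xC3 = 11000011 → 2-byte char (#9). Advance 2.
Byte at offset 25: 0xEF = 11101111 → 3-byte char (#10). Advance 3.
Byte at offset 28: 0xEB = 11101011 → 3-byte char (#11). Advance 3.
Reached end at offset 31 after 11 code points.

11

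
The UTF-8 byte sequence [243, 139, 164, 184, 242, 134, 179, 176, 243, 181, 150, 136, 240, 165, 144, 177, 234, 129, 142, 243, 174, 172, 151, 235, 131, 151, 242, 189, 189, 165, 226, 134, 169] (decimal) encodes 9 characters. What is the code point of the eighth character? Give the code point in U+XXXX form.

Offset 0: leading byte 0xF3 = 11110011 → 4-byte char #1 = F3 8B A4 B8.
Offset 4: leading byte 0xF2 = 11110010 → 4-byte char #2 = F2 86 B3 B0.
Offset 8: leading byte 0xF3 = 11110011 → 4-byte char #3 = F3 B5 96 88.
Offset 12: leading byte 0xF0 = 11110000 → 4-byte char #4 = F0 A5 90 B1.
Offset 16: leading byte 0xEA = 11101010 → 3-byte char #5 = EA 81 8E.
Offset 19: leading byte 0xF3 = 11110011 → 4-byte char #6 = F3 AE AC 97.
Offset 23: leading byte 0xEB = 11101011 → 3-byte char #7 = EB 83 97.
Offset 26: leading byte 0xF2 = 11110010 → 4-byte char #8 = F2 BD BD A5.
Leading byte 0xF2 = 11110010 matches 11110xxx → 4-byte sequence.
Byte 1: 0xF2 = 11110010, payload 010 (3 bits).
Byte 2: 0xBD = 10111101 (10xxxxxx ✓), payload 111101.
Byte 3: 0xBD = 10111101 (10xxxxxx ✓), payload 111101.
Byte 4: 0xA5 = 10100101 (10xxxxxx ✓), payload 100101.
Concatenate: 010111101111101100101 = 0xBDF65 (21 bits → U+BDF65).

U+BDF65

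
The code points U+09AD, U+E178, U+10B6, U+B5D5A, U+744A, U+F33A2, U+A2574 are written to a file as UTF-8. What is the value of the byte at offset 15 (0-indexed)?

0x8A

U+09AD → 3-byte form E0 A6 AD at offsets 0–2.
U+E178 → 3-byte form EE 85 B8 at offsets 3–5.
U+10B6 → 3-byte form E1 82 B6 at offsets 6–8.
U+B5D5A → 4-byte form F2 B5 B5 9A at offsets 9–12.
U+744A → 3-byte form E7 91 8A at offsets 13–15.
Offset 15 falls in char 5's range; it's byte 3 of E7 91 8A = 0x8A.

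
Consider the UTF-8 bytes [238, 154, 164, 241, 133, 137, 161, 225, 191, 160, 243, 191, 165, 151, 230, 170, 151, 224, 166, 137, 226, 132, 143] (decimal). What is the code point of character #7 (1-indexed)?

Offset 0: leading byte 0xEE = 11101110 → 3-byte char #1 = EE 9A A4.
Offset 3: leading byte 0xF1 = 11110001 → 4-byte char #2 = F1 85 89 A1.
Offset 7: leading byte 0xE1 = 11100001 → 3-byte char #3 = E1 BF A0.
Offset 10: leading byte 0xF3 = 11110011 → 4-byte char #4 = F3 BF A5 97.
Offset 14: leading byte 0xE6 = 11100110 → 3-byte char #5 = E6 AA 97.
Offset 17: leading byte 0xE0 = 11100000 → 3-byte char #6 = E0 A6 89.
Offset 20: leading byte 0xE2 = 11100010 → 3-byte char #7 = E2 84 8F.
Leading byte 0xE2 = 11100010 matches 1110xxxx → 3-byte sequence.
Byte 1: 0xE2 = 11100010, payload 0010 (4 bits).
Byte 2: 0x84 = 10000100 (10xxxxxx ✓), payload 000100.
Byte 3: 0x8F = 10001111 (10xxxxxx ✓), payload 001111.
Concatenate: 0010000100001111 = 0x210F (16 bits → U+210F).

U+210F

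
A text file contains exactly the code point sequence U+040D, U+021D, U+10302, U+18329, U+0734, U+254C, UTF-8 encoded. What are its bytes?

D0 8D C8 9D F0 90 8C 82 F0 98 8C A9 DC B4 E2 95 8C

U+040D: 2-byte form → D0 8D.
U+021D: 2-byte form → C8 9D.
U+10302: 4-byte form → F0 90 8C 82.
U+18329: 4-byte form → F0 98 8C A9.
U+0734: 2-byte form → DC B4.
U+254C: 3-byte form → E2 95 8C.
Concatenated (17 bytes): D0 8D C8 9D F0 90 8C 82 F0 98 8C A9 DC B4 E2 95 8C.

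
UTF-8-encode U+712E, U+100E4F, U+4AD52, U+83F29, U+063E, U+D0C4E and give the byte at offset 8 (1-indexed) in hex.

0xF1

1-indexed offset 8 is 0-indexed offset 7.
U+712E → 3-byte form E7 84 AE at offsets 0–2.
U+100E4F → 4-byte form F4 80 B9 8F at offsets 3–6.
U+4AD52 → 4-byte form F1 8A B5 92 at offsets 7–10.
Offset 7 falls in char 3's range; it's byte 1 of F1 8A B5 92 = 0xF1.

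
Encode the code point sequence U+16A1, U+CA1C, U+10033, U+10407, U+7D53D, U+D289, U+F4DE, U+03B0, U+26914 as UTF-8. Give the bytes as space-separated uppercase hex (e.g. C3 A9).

U+16A1: 3-byte form → E1 9A A1.
U+CA1C: 3-byte form → EC A8 9C.
U+10033: 4-byte form → F0 90 80 B3.
U+10407: 4-byte form → F0 90 90 87.
U+7D53D: 4-byte form → F1 BD 94 BD.
U+D289: 3-byte form → ED 8A 89.
U+F4DE: 3-byte form → EF 93 9E.
U+03B0: 2-byte form → CE B0.
U+26914: 4-byte form → F0 A6 A4 94.
Concatenated (30 bytes): E1 9A A1 EC A8 9C F0 90 80 B3 F0 90 90 87 F1 BD 94 BD ED 8A 89 EF 93 9E CE B0 F0 A6 A4 94.

E1 9A A1 EC A8 9C F0 90 80 B3 F0 90 90 87 F1 BD 94 BD ED 8A 89 EF 93 9E CE B0 F0 A6 A4 94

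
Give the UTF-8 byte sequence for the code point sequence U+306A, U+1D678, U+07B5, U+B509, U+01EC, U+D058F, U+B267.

U+306A: 3-byte form → E3 81 AA.
U+1D678: 4-byte form → F0 9D 99 B8.
U+07B5: 2-byte form → DE B5.
U+B509: 3-byte form → EB 94 89.
U+01EC: 2-byte form → C7 AC.
U+D058F: 4-byte form → F3 90 96 8F.
U+B267: 3-byte form → EB 89 A7.
Concatenated (21 bytes): E3 81 AA F0 9D 99 B8 DE B5 EB 94 89 C7 AC F3 90 96 8F EB 89 A7.

E3 81 AA F0 9D 99 B8 DE B5 EB 94 89 C7 AC F3 90 96 8F EB 89 A7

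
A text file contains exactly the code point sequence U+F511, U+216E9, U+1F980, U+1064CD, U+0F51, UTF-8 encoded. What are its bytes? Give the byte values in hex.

U+F511: 3-byte form → EF 94 91.
U+216E9: 4-byte form → F0 A1 9B A9.
U+1F980: 4-byte form → F0 9F A6 80.
U+1064CD: 4-byte form → F4 86 93 8D.
U+0F51: 3-byte form → E0 BD 91.
Concatenated (18 bytes): EF 94 91 F0 A1 9B A9 F0 9F A6 80 F4 86 93 8D E0 BD 91.

EF 94 91 F0 A1 9B A9 F0 9F A6 80 F4 86 93 8D E0 BD 91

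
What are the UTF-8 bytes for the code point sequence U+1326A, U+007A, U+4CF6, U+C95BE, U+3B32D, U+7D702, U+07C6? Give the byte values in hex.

U+1326A: 4-byte form → F0 93 89 AA.
U+007A: 1-byte form → 7A.
U+4CF6: 3-byte form → E4 B3 B6.
U+C95BE: 4-byte form → F3 89 96 BE.
U+3B32D: 4-byte form → F0 BB 8C AD.
U+7D702: 4-byte form → F1 BD 9C 82.
U+07C6: 2-byte form → DF 86.
Concatenated (22 bytes): F0 93 89 AA 7A E4 B3 B6 F3 89 96 BE F0 BB 8C AD F1 BD 9C 82 DF 86.

F0 93 89 AA 7A E4 B3 B6 F3 89 96 BE F0 BB 8C AD F1 BD 9C 82 DF 86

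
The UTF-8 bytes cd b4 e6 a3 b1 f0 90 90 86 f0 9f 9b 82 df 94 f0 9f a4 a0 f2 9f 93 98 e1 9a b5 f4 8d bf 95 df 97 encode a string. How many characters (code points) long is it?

Byte at offset 0: 0xCD = 11001101 → 2-byte char (#1). Advance 2.
Byte at offset 2: 0xE6 = 11100110 → 3-byte char (#2). Advance 3.
Byte at offset 5: 0xF0 = 11110000 → 4-byte char (#3). Advance 4.
Byte at offset 9: 0xF0 = 11110000 → 4-byte char (#4). Advance 4.
Byte at offset 13: 0xDF = 11011111 → 2-byte char (#5). Advance 2.
Byte at offset 15: 0xF0 = 11110000 → 4-byte char (#6). Advance 4.
Byte at offset 19: 0xF2 = 11110010 → 4-byte char (#7). Advance 4.
Byte at offset 23: 0xE1 = 11100001 → 3-byte char (#8). Advance 3.
Byte at offset 26: 0xF4 = 11110100 → 4-byte char (#9). Advance 4.
Byte at offset 30: 0xDF = 11011111 → 2-byte char (#10). Advance 2.
Reached end at offset 32 after 10 code points.

10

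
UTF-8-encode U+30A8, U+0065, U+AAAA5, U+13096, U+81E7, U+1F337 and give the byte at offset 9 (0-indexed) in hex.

0x93

U+30A8 → 3-byte form E3 82 A8 at offsets 0–2.
U+0065 → 1-byte form 65 at offsets 3–3.
U+AAAA5 → 4-byte form F2 AA AA A5 at offsets 4–7.
U+13096 → 4-byte form F0 93 82 96 at offsets 8–11.
Offset 9 falls in char 4's range; it's byte 2 of F0 93 82 96 = 0x93.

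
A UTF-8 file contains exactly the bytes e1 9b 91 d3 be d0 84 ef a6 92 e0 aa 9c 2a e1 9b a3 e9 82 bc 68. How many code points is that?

Byte at offset 0: 0xE1 = 11100001 → 3-byte char (#1). Advance 3.
Byte at offset 3: 0xD3 = 11010011 → 2-byte char (#2). Advance 2.
Byte at offset 5: 0xD0 = 11010000 → 2-byte char (#3). Advance 2.
Byte at offset 7: 0xEF = 11101111 → 3-byte char (#4). Advance 3.
Byte at offset 10: 0xE0 = 11100000 → 3-byte char (#5). Advance 3.
Byte at offset 13: 0x2A = 00101010 → 1-byte char (#6). Advance 1.
Byte at offset 14: 0xE1 = 11100001 → 3-byte char (#7). Advance 3.
Byte at offset 17: 0xE9 = 11101001 → 3-byte char (#8). Advance 3.
Byte at offset 20: 0x68 = 01101000 → 1-byte char (#9). Advance 1.
Reached end at offset 21 after 9 code points.

9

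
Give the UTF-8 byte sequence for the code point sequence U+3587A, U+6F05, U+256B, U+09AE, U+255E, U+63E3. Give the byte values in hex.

U+3587A: 4-byte form → F0 B5 A1 BA.
U+6F05: 3-byte form → E6 BC 85.
U+256B: 3-byte form → E2 95 AB.
U+09AE: 3-byte form → E0 A6 AE.
U+255E: 3-byte form → E2 95 9E.
U+63E3: 3-byte form → E6 8F A3.
Concatenated (19 bytes): F0 B5 A1 BA E6 BC 85 E2 95 AB E0 A6 AE E2 95 9E E6 8F A3.

F0 B5 A1 BA E6 BC 85 E2 95 AB E0 A6 AE E2 95 9E E6 8F A3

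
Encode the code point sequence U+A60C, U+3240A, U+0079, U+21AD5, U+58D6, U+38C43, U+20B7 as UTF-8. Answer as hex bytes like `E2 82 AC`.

EA 98 8C F0 B2 90 8A 79 F0 A1 AB 95 E5 A3 96 F0 B8 B1 83 E2 82 B7

U+A60C: 3-byte form → EA 98 8C.
U+3240A: 4-byte form → F0 B2 90 8A.
U+0079: 1-byte form → 79.
U+21AD5: 4-byte form → F0 A1 AB 95.
U+58D6: 3-byte form → E5 A3 96.
U+38C43: 4-byte form → F0 B8 B1 83.
U+20B7: 3-byte form → E2 82 B7.
Concatenated (22 bytes): EA 98 8C F0 B2 90 8A 79 F0 A1 AB 95 E5 A3 96 F0 B8 B1 83 E2 82 B7.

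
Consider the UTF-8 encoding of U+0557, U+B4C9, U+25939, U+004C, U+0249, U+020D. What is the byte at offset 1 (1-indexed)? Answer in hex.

0xD5

1-indexed offset 1 is 0-indexed offset 0.
U+0557 → 2-byte form D5 97 at offsets 0–1.
Offset 0 falls in char 1's range; it's byte 1 of D5 97 = 0xD5.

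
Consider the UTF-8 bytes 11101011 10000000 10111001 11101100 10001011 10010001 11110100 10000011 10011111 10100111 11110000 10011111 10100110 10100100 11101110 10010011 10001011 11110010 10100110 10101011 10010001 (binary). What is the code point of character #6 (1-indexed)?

Offset 0: leading byte 0xEB = 11101011 → 3-byte char #1 = EB 80 B9.
Offset 3: leading byte 0xEC = 11101100 → 3-byte char #2 = EC 8B 91.
Offset 6: leading byte 0xF4 = 11110100 → 4-byte char #3 = F4 83 9F A7.
Offset 10: leading byte 0xF0 = 11110000 → 4-byte char #4 = F0 9F A6 A4.
Offset 14: leading byte 0xEE = 11101110 → 3-byte char #5 = EE 93 8B.
Offset 17: leading byte 0xF2 = 11110010 → 4-byte char #6 = F2 A6 AB 91.
Leading byte 0xF2 = 11110010 matches 11110xxx → 4-byte sequence.
Byte 1: 0xF2 = 11110010, payload 010 (3 bits).
Byte 2: 0xA6 = 10100110 (10xxxxxx ✓), payload 100110.
Byte 3: 0xAB = 10101011 (10xxxxxx ✓), payload 101011.
Byte 4: 0x91 = 10010001 (10xxxxxx ✓), payload 010001.
Concatenate: 010100110101011010001 = 0xA6AD1 (21 bits → U+A6AD1).

U+A6AD1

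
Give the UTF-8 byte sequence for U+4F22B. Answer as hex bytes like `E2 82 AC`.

U+4F22B = 0x4F22B = 324139 decimal. In range U+10000–U+10FFFF → 4-byte form: 11110xxx 10xxxxxx 10xxxxxx 10xxxxxx.
Binary (21 bits): 001001111001000101011.
Split 3+6+6+6: 001 | 001111 | 001000 | 101011.
Byte 1: 11110001 = 0xF1.
Byte 2: 10001111 = 0x8F.
Byte 3: 10001000 = 0x88.
Byte 4: 10101011 = 0xAB.

F1 8F 88 AB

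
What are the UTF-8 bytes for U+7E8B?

U+7E8B = 0x7E8B = 32395 decimal. In range U+0800–U+FFFF → 3-byte form: 1110xxxx 10xxxxxx 10xxxxxx.
Binary (16 bits): 0111111010001011.
Split 4+6+6: 0111 | 111010 | 001011.
Byte 1: 11100111 = 0xE7.
Byte 2: 10111010 = 0xBA.
Byte 3: 10001011 = 0x8B.

E7 BA 8B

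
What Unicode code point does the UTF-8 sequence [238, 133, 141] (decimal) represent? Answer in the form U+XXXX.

U+E14D

Leading byte 0xEE = 11101110 matches 1110xxxx → 3-byte sequence.
Byte 1: 0xEE = 11101110, payload 1110 (4 bits).
Byte 2: 0x85 = 10000101 (10xxxxxx ✓), payload 000101.
Byte 3: 0x8D = 10001101 (10xxxxxx ✓), payload 001101.
Concatenate: 1110000101001101 = 0xE14D (16 bits → U+E14D).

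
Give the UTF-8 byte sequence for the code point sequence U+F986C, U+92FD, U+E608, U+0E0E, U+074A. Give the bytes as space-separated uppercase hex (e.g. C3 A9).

F3 B9 A1 AC E9 8B BD EE 98 88 E0 B8 8E DD 8A

U+F986C: 4-byte form → F3 B9 A1 AC.
U+92FD: 3-byte form → E9 8B BD.
U+E608: 3-byte form → EE 98 88.
U+0E0E: 3-byte form → E0 B8 8E.
U+074A: 2-byte form → DD 8A.
Concatenated (15 bytes): F3 B9 A1 AC E9 8B BD EE 98 88 E0 B8 8E DD 8A.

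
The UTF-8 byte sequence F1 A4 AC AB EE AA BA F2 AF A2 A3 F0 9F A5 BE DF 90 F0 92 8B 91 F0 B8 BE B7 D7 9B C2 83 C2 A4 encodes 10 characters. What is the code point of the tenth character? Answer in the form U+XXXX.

Offset 0: leading byte 0xF1 = 11110001 → 4-byte char #1 = F1 A4 AC AB.
Offset 4: leading byte 0xEE = 11101110 → 3-byte char #2 = EE AA BA.
Offset 7: leading byte 0xF2 = 11110010 → 4-byte char #3 = F2 AF A2 A3.
Offset 11: leading byte 0xF0 = 11110000 → 4-byte char #4 = F0 9F A5 BE.
Offset 15: leading byte 0xDF = 11011111 → 2-byte char #5 = DF 90.
Offset 17: leading byte 0xF0 = 11110000 → 4-byte char #6 = F0 92 8B 91.
Offset 21: leading byte 0xF0 = 11110000 → 4-byte char #7 = F0 B8 BE B7.
Offset 25: leading byte 0xD7 = 11010111 → 2-byte char #8 = D7 9B.
Offset 27: leading byte 0xC2 = 11000010 → 2-byte char #9 = C2 83.
Offset 29: leading byte 0xC2 = 11000010 → 2-byte char #10 = C2 A4.
Leading byte 0xC2 = 11000010 matches 110xxxxx → 2-byte sequence.
Byte 1: 0xC2 = 11000010, payload 00010 (5 bits).
Byte 2: 0xA4 = 10100100 (10xxxxxx ✓), payload 100100.
Concatenate: 00010100100 = 0xA4 (11 bits → U+00A4).

U+00A4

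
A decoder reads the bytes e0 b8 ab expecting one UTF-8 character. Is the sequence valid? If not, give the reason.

Leading byte 0xE0 = 11100000 → 3-byte form.
Continuation bytes 0xB8=10111000, 0xAB=10101011 all match 10xxxxxx.
Decoded value 0xE2B is ≥ 0x800 (shortest form) and not a surrogate.

valid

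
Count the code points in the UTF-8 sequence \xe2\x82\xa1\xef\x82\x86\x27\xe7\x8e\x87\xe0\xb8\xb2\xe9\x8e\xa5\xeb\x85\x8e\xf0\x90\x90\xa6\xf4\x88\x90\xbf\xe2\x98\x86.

10

Byte at offset 0: 0xE2 = 11100010 → 3-byte char (#1). Advance 3.
Byte at offset 3: 0xEF = 11101111 → 3-byte char (#2). Advance 3.
Byte at offset 6: 0x27 = 00100111 → 1-byte char (#3). Advance 1.
Byte at offset 7: 0xE7 = 11100111 → 3-byte char (#4). Advance 3.
Byte at offset 10: 0xE0 = 11100000 → 3-byte char (#5). Advance 3.
Byte at offset 13: 0xE9 = 11101001 → 3-byte char (#6). Advance 3.
Byte at offset 16: 0xEB = 11101011 → 3-byte char (#7). Advance 3.
Byte at offset 19: 0xF0 = 11110000 → 4-byte char (#8). Advance 4.
Byte at offset 23: 0xF4 = 11110100 → 4-byte char (#9). Advance 4.
Byte at offset 27: 0xE2 = 11100010 → 3-byte char (#10). Advance 3.
Reached end at offset 30 after 10 code points.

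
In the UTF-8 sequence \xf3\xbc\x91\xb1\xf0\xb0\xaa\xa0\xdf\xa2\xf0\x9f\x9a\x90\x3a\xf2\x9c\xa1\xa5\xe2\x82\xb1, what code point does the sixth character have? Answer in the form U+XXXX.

Offset 0: leading byte 0xF3 = 11110011 → 4-byte char #1 = F3 BC 91 B1.
Offset 4: leading byte 0xF0 = 11110000 → 4-byte char #2 = F0 B0 AA A0.
Offset 8: leading byte 0xDF = 11011111 → 2-byte char #3 = DF A2.
Offset 10: leading byte 0xF0 = 11110000 → 4-byte char #4 = F0 9F 9A 90.
Offset 14: leading byte 0x3A = 00111010 → 1-byte char #5 = 3A.
Offset 15: leading byte 0xF2 = 11110010 → 4-byte char #6 = F2 9C A1 A5.
Leading byte 0xF2 = 11110010 matches 11110xxx → 4-byte sequence.
Byte 1: 0xF2 = 11110010, payload 010 (3 bits).
Byte 2: 0x9C = 10011100 (10xxxxxx ✓), payload 011100.
Byte 3: 0xA1 = 10100001 (10xxxxxx ✓), payload 100001.
Byte 4: 0xA5 = 10100101 (10xxxxxx ✓), payload 100101.
Concatenate: 010011100100001100101 = 0x9C865 (21 bits → U+9C865).

U+9C865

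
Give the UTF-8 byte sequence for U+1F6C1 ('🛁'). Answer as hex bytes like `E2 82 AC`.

U+1F6C1 = 0x1F6C1 = 128705 decimal. In range U+10000–U+10FFFF → 4-byte form: 11110xxx 10xxxxxx 10xxxxxx 10xxxxxx.
Binary (21 bits): 000011111011011000001.
Split 3+6+6+6: 000 | 011111 | 011011 | 000001.
Byte 1: 11110000 = 0xF0.
Byte 2: 10011111 = 0x9F.
Byte 3: 10011011 = 0x9B.
Byte 4: 10000001 = 0x81.

F0 9F 9B 81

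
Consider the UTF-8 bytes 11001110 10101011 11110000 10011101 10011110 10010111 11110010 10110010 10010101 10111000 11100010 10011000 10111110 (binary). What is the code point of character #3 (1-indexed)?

Offset 0: leading byte 0xCE = 11001110 → 2-byte char #1 = CE AB.
Offset 2: leading byte 0xF0 = 11110000 → 4-byte char #2 = F0 9D 9E 97.
Offset 6: leading byte 0xF2 = 11110010 → 4-byte char #3 = F2 B2 95 B8.
Leading byte 0xF2 = 11110010 matches 11110xxx → 4-byte sequence.
Byte 1: 0xF2 = 11110010, payload 010 (3 bits).
Byte 2: 0xB2 = 10110010 (10xxxxxx ✓), payload 110010.
Byte 3: 0x95 = 10010101 (10xxxxxx ✓), payload 010101.
Byte 4: 0xB8 = 10111000 (10xxxxxx ✓), payload 111000.
Concatenate: 010110010010101111000 = 0xB2578 (21 bits → U+B2578).

U+B2578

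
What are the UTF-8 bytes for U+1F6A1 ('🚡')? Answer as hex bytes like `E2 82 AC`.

U+1F6A1 = 0x1F6A1 = 128673 decimal. In range U+10000–U+10FFFF → 4-byte form: 11110xxx 10xxxxxx 10xxxxxx 10xxxxxx.
Binary (21 bits): 000011111011010100001.
Split 3+6+6+6: 000 | 011111 | 011010 | 100001.
Byte 1: 11110000 = 0xF0.
Byte 2: 10011111 = 0x9F.
Byte 3: 10011010 = 0x9A.
Byte 4: 10100001 = 0xA1.

F0 9F 9A A1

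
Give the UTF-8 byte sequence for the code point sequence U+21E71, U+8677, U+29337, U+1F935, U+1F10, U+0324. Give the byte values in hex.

U+21E71: 4-byte form → F0 A1 B9 B1.
U+8677: 3-byte form → E8 99 B7.
U+29337: 4-byte form → F0 A9 8C B7.
U+1F935: 4-byte form → F0 9F A4 B5.
U+1F10: 3-byte form → E1 BC 90.
U+0324: 2-byte form → CC A4.
Concatenated (20 bytes): F0 A1 B9 B1 E8 99 B7 F0 A9 8C B7 F0 9F A4 B5 E1 BC 90 CC A4.

F0 A1 B9 B1 E8 99 B7 F0 A9 8C B7 F0 9F A4 B5 E1 BC 90 CC A4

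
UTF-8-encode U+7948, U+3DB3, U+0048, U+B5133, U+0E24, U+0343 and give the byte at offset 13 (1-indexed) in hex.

0xB8

1-indexed offset 13 is 0-indexed offset 12.
U+7948 → 3-byte form E7 A5 88 at offsets 0–2.
U+3DB3 → 3-byte form E3 B6 B3 at offsets 3–5.
U+0048 → 1-byte form 48 at offsets 6–6.
U+B5133 → 4-byte form F2 B5 84 B3 at offsets 7–10.
U+0E24 → 3-byte form E0 B8 A4 at offsets 11–13.
Offset 12 falls in char 5's range; it's byte 2 of E0 B8 A4 = 0xB8.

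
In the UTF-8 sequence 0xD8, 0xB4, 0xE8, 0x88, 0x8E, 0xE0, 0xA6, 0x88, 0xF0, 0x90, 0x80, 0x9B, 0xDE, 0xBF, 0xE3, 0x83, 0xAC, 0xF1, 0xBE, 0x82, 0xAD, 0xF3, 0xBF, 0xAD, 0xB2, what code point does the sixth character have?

Offset 0: leading byte 0xD8 = 11011000 → 2-byte char #1 = D8 B4.
Offset 2: leading byte 0xE8 = 11101000 → 3-byte char #2 = E8 88 8E.
Offset 5: leading byte 0xE0 = 11100000 → 3-byte char #3 = E0 A6 88.
Offset 8: leading byte 0xF0 = 11110000 → 4-byte char #4 = F0 90 80 9B.
Offset 12: leading byte 0xDE = 11011110 → 2-byte char #5 = DE BF.
Offset 14: leading byte 0xE3 = 11100011 → 3-byte char #6 = E3 83 AC.
Leading byte 0xE3 = 11100011 matches 1110xxxx → 3-byte sequence.
Byte 1: 0xE3 = 11100011, payload 0011 (4 bits).
Byte 2: 0x83 = 10000011 (10xxxxxx ✓), payload 000011.
Byte 3: 0xAC = 10101100 (10xxxxxx ✓), payload 101100.
Concatenate: 0011000011101100 = 0x30EC (16 bits → U+30EC).

U+30EC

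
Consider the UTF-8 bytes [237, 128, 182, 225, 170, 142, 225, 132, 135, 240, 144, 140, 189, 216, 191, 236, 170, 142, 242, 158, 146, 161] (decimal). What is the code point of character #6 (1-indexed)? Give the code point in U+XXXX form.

Offset 0: leading byte 0xED = 11101101 → 3-byte char #1 = ED 80 B6.
Offset 3: leading byte 0xE1 = 11100001 → 3-byte char #2 = E1 AA 8E.
Offset 6: leading byte 0xE1 = 11100001 → 3-byte char #3 = E1 84 87.
Offset 9: leading byte 0xF0 = 11110000 → 4-byte char #4 = F0 90 8C BD.
Offset 13: leading byte 0xD8 = 11011000 → 2-byte char #5 = D8 BF.
Offset 15: leading byte 0xEC = 11101100 → 3-byte char #6 = EC AA 8E.
Leading byte 0xEC = 11101100 matches 1110xxxx → 3-byte sequence.
Byte 1: 0xEC = 11101100, payload 1100 (4 bits).
Byte 2: 0xAA = 10101010 (10xxxxxx ✓), payload 101010.
Byte 3: 0x8E = 10001110 (10xxxxxx ✓), payload 001110.
Concatenate: 1100101010001110 = 0xCA8E (16 bits → U+CA8E).

U+CA8E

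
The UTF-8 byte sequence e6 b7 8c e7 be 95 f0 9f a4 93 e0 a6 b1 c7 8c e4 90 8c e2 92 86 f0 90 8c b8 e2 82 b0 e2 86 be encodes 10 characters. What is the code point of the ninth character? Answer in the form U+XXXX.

Offset 0: leading byte 0xE6 = 11100110 → 3-byte char #1 = E6 B7 8C.
Offset 3: leading byte 0xE7 = 11100111 → 3-byte char #2 = E7 BE 95.
Offset 6: leading byte 0xF0 = 11110000 → 4-byte char #3 = F0 9F A4 93.
Offset 10: leading byte 0xE0 = 11100000 → 3-byte char #4 = E0 A6 B1.
Offset 13: leading byte 0xC7 = 11000111 → 2-byte char #5 = C7 8C.
Offset 15: leading byte 0xE4 = 11100100 → 3-byte char #6 = E4 90 8C.
Offset 18: leading byte 0xE2 = 11100010 → 3-byte char #7 = E2 92 86.
Offset 21: leading byte 0xF0 = 11110000 → 4-byte char #8 = F0 90 8C B8.
Offset 25: leading byte 0xE2 = 11100010 → 3-byte char #9 = E2 82 B0.
Leading byte 0xE2 = 11100010 matches 1110xxxx → 3-byte sequence.
Byte 1: 0xE2 = 11100010, payload 0010 (4 bits).
Byte 2: 0x82 = 10000010 (10xxxxxx ✓), payload 000010.
Byte 3: 0xB0 = 10110000 (10xxxxxx ✓), payload 110000.
Concatenate: 0010000010110000 = 0x20B0 (16 bits → U+20B0).

U+20B0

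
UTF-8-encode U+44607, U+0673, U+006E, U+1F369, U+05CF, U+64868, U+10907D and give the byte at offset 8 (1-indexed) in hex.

1-indexed offset 8 is 0-indexed offset 7.
U+44607 → 4-byte form F1 84 98 87 at offsets 0–3.
U+0673 → 2-byte form D9 B3 at offsets 4–5.
U+006E → 1-byte form 6E at offsets 6–6.
U+1F369 → 4-byte form F0 9F 8D A9 at offsets 7–10.
Offset 7 falls in char 4's range; it's byte 1 of F0 9F 8D A9 = 0xF0.

0xF0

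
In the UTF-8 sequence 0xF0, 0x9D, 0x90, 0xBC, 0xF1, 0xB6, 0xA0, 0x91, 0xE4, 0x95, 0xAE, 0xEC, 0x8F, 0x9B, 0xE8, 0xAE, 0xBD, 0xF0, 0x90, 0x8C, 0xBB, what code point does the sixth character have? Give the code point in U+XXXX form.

U+1033B

Offset 0: leading byte 0xF0 = 11110000 → 4-byte char #1 = F0 9D 90 BC.
Offset 4: leading byte 0xF1 = 11110001 → 4-byte char #2 = F1 B6 A0 91.
Offset 8: leading byte 0xE4 = 11100100 → 3-byte char #3 = E4 95 AE.
Offset 11: leading byte 0xEC = 11101100 → 3-byte char #4 = EC 8F 9B.
Offset 14: leading byte 0xE8 = 11101000 → 3-byte char #5 = E8 AE BD.
Offset 17: leading byte 0xF0 = 11110000 → 4-byte char #6 = F0 90 8C BB.
Leading byte 0xF0 = 11110000 matches 11110xxx → 4-byte sequence.
Byte 1: 0xF0 = 11110000, payload 000 (3 bits).
Byte 2: 0x90 = 10010000 (10xxxxxx ✓), payload 010000.
Byte 3: 0x8C = 10001100 (10xxxxxx ✓), payload 001100.
Byte 4: 0xBB = 10111011 (10xxxxxx ✓), payload 111011.
Concatenate: 000010000001100111011 = 0x1033B (21 bits → U+1033B).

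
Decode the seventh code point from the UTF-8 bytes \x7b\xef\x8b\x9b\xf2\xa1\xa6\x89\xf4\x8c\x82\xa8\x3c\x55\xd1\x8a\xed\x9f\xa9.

U+044A

Offset 0: leading byte 0x7B = 01111011 → 1-byte char #1 = 7B.
Offset 1: leading byte 0xEF = 11101111 → 3-byte char #2 = EF 8B 9B.
Offset 4: leading byte 0xF2 = 11110010 → 4-byte char #3 = F2 A1 A6 89.
Offset 8: leading byte 0xF4 = 11110100 → 4-byte char #4 = F4 8C 82 A8.
Offset 12: leading byte 0x3C = 00111100 → 1-byte char #5 = 3C.
Offset 13: leading byte 0x55 = 01010101 → 1-byte char #6 = 55.
Offset 14: leading byte 0xD1 = 11010001 → 2-byte char #7 = D1 8A.
Leading byte 0xD1 = 11010001 matches 110xxxxx → 2-byte sequence.
Byte 1: 0xD1 = 11010001, payload 10001 (5 bits).
Byte 2: 0x8A = 10001010 (10xxxxxx ✓), payload 001010.
Concatenate: 10001001010 = 0x44A (11 bits → U+044A).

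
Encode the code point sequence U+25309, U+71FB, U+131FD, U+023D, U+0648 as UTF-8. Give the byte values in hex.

U+25309: 4-byte form → F0 A5 8C 89.
U+71FB: 3-byte form → E7 87 BB.
U+131FD: 4-byte form → F0 93 87 BD.
U+023D: 2-byte form → C8 BD.
U+0648: 2-byte form → D9 88.
Concatenated (15 bytes): F0 A5 8C 89 E7 87 BB F0 93 87 BD C8 BD D9 88.

F0 A5 8C 89 E7 87 BB F0 93 87 BD C8 BD D9 88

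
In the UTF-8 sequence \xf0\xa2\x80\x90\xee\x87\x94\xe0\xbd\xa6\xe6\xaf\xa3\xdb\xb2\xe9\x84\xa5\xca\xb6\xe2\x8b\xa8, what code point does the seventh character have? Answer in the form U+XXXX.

U+02B6

Offset 0: leading byte 0xF0 = 11110000 → 4-byte char #1 = F0 A2 80 90.
Offset 4: leading byte 0xEE = 11101110 → 3-byte char #2 = EE 87 94.
Offset 7: leading byte 0xE0 = 11100000 → 3-byte char #3 = E0 BD A6.
Offset 10: leading byte 0xE6 = 11100110 → 3-byte char #4 = E6 AF A3.
Offset 13: leading byte 0xDB = 11011011 → 2-byte char #5 = DB B2.
Offset 15: leading byte 0xE9 = 11101001 → 3-byte char #6 = E9 84 A5.
Offset 18: leading byte 0xCA = 11001010 → 2-byte char #7 = CA B6.
Leading byte 0xCA = 11001010 matches 110xxxxx → 2-byte sequence.
Byte 1: 0xCA = 11001010, payload 01010 (5 bits).
Byte 2: 0xB6 = 10110110 (10xxxxxx ✓), payload 110110.
Concatenate: 01010110110 = 0x2B6 (11 bits → U+02B6).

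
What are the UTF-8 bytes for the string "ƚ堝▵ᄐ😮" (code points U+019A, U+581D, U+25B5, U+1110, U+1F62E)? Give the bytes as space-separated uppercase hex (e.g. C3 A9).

C6 9A E5 A0 9D E2 96 B5 E1 84 90 F0 9F 98 AE

U+019A: 2-byte form → C6 9A.
U+581D: 3-byte form → E5 A0 9D.
U+25B5: 3-byte form → E2 96 B5.
U+1110: 3-byte form → E1 84 90.
U+1F62E: 4-byte form → F0 9F 98 AE.
Concatenated (15 bytes): C6 9A E5 A0 9D E2 96 B5 E1 84 90 F0 9F 98 AE.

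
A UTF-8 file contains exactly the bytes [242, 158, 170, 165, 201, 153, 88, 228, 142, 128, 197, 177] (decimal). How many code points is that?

Byte at offset 0: 0xF2 = 11110010 → 4-byte char (#1). Advance 4.
Byte at offset 4: 0xC9 = 11001001 → 2-byte char (#2). Advance 2.
Byte at offset 6: 0x58 = 01011000 → 1-byte char (#3). Advance 1.
Byte at offset 7: 0xE4 = 11100100 → 3-byte char (#4). Advance 3.
Byte at offset 10: 0xC5 = 11000101 → 2-byte char (#5). Advance 2.
Reached end at offset 12 after 5 code points.

5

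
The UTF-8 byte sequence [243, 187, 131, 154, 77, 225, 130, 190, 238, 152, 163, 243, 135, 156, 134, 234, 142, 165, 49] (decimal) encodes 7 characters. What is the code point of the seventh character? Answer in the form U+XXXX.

U+0031

Offset 0: leading byte 0xF3 = 11110011 → 4-byte char #1 = F3 BB 83 9A.
Offset 4: leading byte 0x4D = 01001101 → 1-byte char #2 = 4D.
Offset 5: leading byte 0xE1 = 11100001 → 3-byte char #3 = E1 82 BE.
Offset 8: leading byte 0xEE = 11101110 → 3-byte char #4 = EE 98 A3.
Offset 11: leading byte 0xF3 = 11110011 → 4-byte char #5 = F3 87 9C 86.
Offset 15: leading byte 0xEA = 11101010 → 3-byte char #6 = EA 8E A5.
Offset 18: leading byte 0x31 = 00110001 → 1-byte char #7 = 31.
Leading byte 0x31 = 00110001 matches 0xxxxxxx → 1-byte sequence.
Byte 1: 0x31 = 00110001, payload 0110001 (7 bits).
Concatenate: 0110001 = 0x31 (7 bits → U+0031).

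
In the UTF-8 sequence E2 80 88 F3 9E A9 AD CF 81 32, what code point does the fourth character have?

U+0032

Offset 0: leading byte 0xE2 = 11100010 → 3-byte char #1 = E2 80 88.
Offset 3: leading byte 0xF3 = 11110011 → 4-byte char #2 = F3 9E A9 AD.
Offset 7: leading byte 0xCF = 11001111 → 2-byte char #3 = CF 81.
Offset 9: leading byte 0x32 = 00110010 → 1-byte char #4 = 32.
Leading byte 0x32 = 00110010 matches 0xxxxxxx → 1-byte sequence.
Byte 1: 0x32 = 00110010, payload 0110010 (7 bits).
Concatenate: 0110010 = 0x32 (7 bits → U+0032).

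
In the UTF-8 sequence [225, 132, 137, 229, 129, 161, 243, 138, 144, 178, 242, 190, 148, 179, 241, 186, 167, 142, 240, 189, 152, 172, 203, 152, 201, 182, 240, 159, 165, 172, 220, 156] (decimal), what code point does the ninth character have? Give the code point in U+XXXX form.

Offset 0: leading byte 0xE1 = 11100001 → 3-byte char #1 = E1 84 89.
Offset 3: leading byte 0xE5 = 11100101 → 3-byte char #2 = E5 81 A1.
Offset 6: leading byte 0xF3 = 11110011 → 4-byte char #3 = F3 8A 90 B2.
Offset 10: leading byte 0xF2 = 11110010 → 4-byte char #4 = F2 BE 94 B3.
Offset 14: leading byte 0xF1 = 11110001 → 4-byte char #5 = F1 BA A7 8E.
Offset 18: leading byte 0xF0 = 11110000 → 4-byte char #6 = F0 BD 98 AC.
Offset 22: leading byte 0xCB = 11001011 → 2-byte char #7 = CB 98.
Offset 24: leading byte 0xC9 = 11001001 → 2-byte char #8 = C9 B6.
Offset 26: leading byte 0xF0 = 11110000 → 4-byte char #9 = F0 9F A5 AC.
Leading byte 0xF0 = 11110000 matches 11110xxx → 4-byte sequence.
Byte 1: 0xF0 = 11110000, payload 000 (3 bits).
Byte 2: 0x9F = 10011111 (10xxxxxx ✓), payload 011111.
Byte 3: 0xA5 = 10100101 (10xxxxxx ✓), payload 100101.
Byte 4: 0xAC = 10101100 (10xxxxxx ✓), payload 101100.
Concatenate: 000011111100101101100 = 0x1F96C (21 bits → U+1F96C).

U+1F96C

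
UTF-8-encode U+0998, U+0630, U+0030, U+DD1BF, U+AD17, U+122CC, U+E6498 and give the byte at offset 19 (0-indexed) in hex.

U+0998 → 3-byte form E0 A6 98 at offsets 0–2.
U+0630 → 2-byte form D8 B0 at offsets 3–4.
U+0030 → 1-byte form 30 at offsets 5–5.
U+DD1BF → 4-byte form F3 9D 86 BF at offsets 6–9.
U+AD17 → 3-byte form EA B4 97 at offsets 10–12.
U+122CC → 4-byte form F0 92 8B 8C at offsets 13–16.
U+E6498 → 4-byte form F3 A6 92 98 at offsets 17–20.
Offset 19 falls in char 7's range; it's byte 3 of F3 A6 92 98 = 0x92.

0x92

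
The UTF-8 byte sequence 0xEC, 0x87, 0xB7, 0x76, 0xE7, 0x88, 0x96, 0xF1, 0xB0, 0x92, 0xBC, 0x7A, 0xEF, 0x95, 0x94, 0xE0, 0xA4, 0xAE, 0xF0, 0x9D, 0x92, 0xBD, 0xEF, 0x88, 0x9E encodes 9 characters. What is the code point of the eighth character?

U+1D4BD

Offset 0: leading byte 0xEC = 11101100 → 3-byte char #1 = EC 87 B7.
Offset 3: leading byte 0x76 = 01110110 → 1-byte char #2 = 76.
Offset 4: leading byte 0xE7 = 11100111 → 3-byte char #3 = E7 88 96.
Offset 7: leading byte 0xF1 = 11110001 → 4-byte char #4 = F1 B0 92 BC.
Offset 11: leading byte 0x7A = 01111010 → 1-byte char #5 = 7A.
Offset 12: leading byte 0xEF = 11101111 → 3-byte char #6 = EF 95 94.
Offset 15: leading byte 0xE0 = 11100000 → 3-byte char #7 = E0 A4 AE.
Offset 18: leading byte 0xF0 = 11110000 → 4-byte char #8 = F0 9D 92 BD.
Leading byte 0xF0 = 11110000 matches 11110xxx → 4-byte sequence.
Byte 1: 0xF0 = 11110000, payload 000 (3 bits).
Byte 2: 0x9D = 10011101 (10xxxxxx ✓), payload 011101.
Byte 3: 0x92 = 10010010 (10xxxxxx ✓), payload 010010.
Byte 4: 0xBD = 10111101 (10xxxxxx ✓), payload 111101.
Concatenate: 000011101010010111101 = 0x1D4BD (21 bits → U+1D4BD).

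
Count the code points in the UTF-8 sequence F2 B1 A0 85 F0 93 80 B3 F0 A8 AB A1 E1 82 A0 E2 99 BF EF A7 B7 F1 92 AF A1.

Byte at offset 0: 0xF2 = 11110010 → 4-byte char (#1). Advance 4.
Byte at offset 4: 0xF0 = 11110000 → 4-byte char (#2). Advance 4.
Byte at offset 8: 0xF0 = 11110000 → 4-byte char (#3). Advance 4.
Byte at offset 12: 0xE1 = 11100001 → 3-byte char (#4). Advance 3.
Byte at offset 15: 0xE2 = 11100010 → 3-byte char (#5). Advance 3.
Byte at offset 18: 0xEF = 11101111 → 3-byte char (#6). Advance 3.
Byte at offset 21: 0xF1 = 11110001 → 4-byte char (#7). Advance 4.
Reached end at offset 25 after 7 code points.

7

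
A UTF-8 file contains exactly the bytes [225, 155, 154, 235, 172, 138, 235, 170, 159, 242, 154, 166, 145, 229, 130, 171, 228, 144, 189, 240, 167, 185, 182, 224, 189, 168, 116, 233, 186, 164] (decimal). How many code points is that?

Byte at offset 0: 0xE1 = 11100001 → 3-byte char (#1). Advance 3.
Byte at offset 3: 0xEB = 11101011 → 3-byte char (#2). Advance 3.
Byte at offset 6: 0xEB = 11101011 → 3-byte char (#3). Advance 3.
Byte at offset 9: 0xF2 = 11110010 → 4-byte char (#4). Advance 4.
Byte at offset 13: 0xE5 = 11100101 → 3-byte char (#5). Advance 3.
Byte at offset 16: 0xE4 = 11100100 → 3-byte char (#6). Advance 3.
Byte at offset 19: 0xF0 = 11110000 → 4-byte char (#7). Advance 4.
Byte at offset 23: 0xE0 = 11100000 → 3-byte char (#8). Advance 3.
Byte at offset 26: 0x74 = 01110100 → 1-byte char (#9). Advance 1.
Byte at offset 27: 0xE9 = 11101001 → 3-byte char (#10). Advance 3.
Reached end at offset 30 after 10 code points.

10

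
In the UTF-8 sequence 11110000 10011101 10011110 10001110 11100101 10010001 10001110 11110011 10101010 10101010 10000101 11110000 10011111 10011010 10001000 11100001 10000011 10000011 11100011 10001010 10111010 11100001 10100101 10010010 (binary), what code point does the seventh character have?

U+1952

Offset 0: leading byte 0xF0 = 11110000 → 4-byte char #1 = F0 9D 9E 8E.
Offset 4: leading byte 0xE5 = 11100101 → 3-byte char #2 = E5 91 8E.
Offset 7: leading byte 0xF3 = 11110011 → 4-byte char #3 = F3 AA AA 85.
Offset 11: leading byte 0xF0 = 11110000 → 4-byte char #4 = F0 9F 9A 88.
Offset 15: leading byte 0xE1 = 11100001 → 3-byte char #5 = E1 83 83.
Offset 18: leading byte 0xE3 = 11100011 → 3-byte char #6 = E3 8A BA.
Offset 21: leading byte 0xE1 = 11100001 → 3-byte char #7 = E1 A5 92.
Leading byte 0xE1 = 11100001 matches 1110xxxx → 3-byte sequence.
Byte 1: 0xE1 = 11100001, payload 0001 (4 bits).
Byte 2: 0xA5 = 10100101 (10xxxxxx ✓), payload 100101.
Byte 3: 0x92 = 10010010 (10xxxxxx ✓), payload 010010.
Concatenate: 0001100101010010 = 0x1952 (16 bits → U+1952).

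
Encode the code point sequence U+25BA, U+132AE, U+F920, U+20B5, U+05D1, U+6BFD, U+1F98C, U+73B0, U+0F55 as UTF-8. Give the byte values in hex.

E2 96 BA F0 93 8A AE EF A4 A0 E2 82 B5 D7 91 E6 AF BD F0 9F A6 8C E7 8E B0 E0 BD 95

U+25BA: 3-byte form → E2 96 BA.
U+132AE: 4-byte form → F0 93 8A AE.
U+F920: 3-byte form → EF A4 A0.
U+20B5: 3-byte form → E2 82 B5.
U+05D1: 2-byte form → D7 91.
U+6BFD: 3-byte form → E6 AF BD.
U+1F98C: 4-byte form → F0 9F A6 8C.
U+73B0: 3-byte form → E7 8E B0.
U+0F55: 3-byte form → E0 BD 95.
Concatenated (28 bytes): E2 96 BA F0 93 8A AE EF A4 A0 E2 82 B5 D7 91 E6 AF BD F0 9F A6 8C E7 8E B0 E0 BD 95.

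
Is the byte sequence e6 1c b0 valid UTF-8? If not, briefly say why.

invalid (non-continuation byte where continuation expected)

Leading byte 0xE6 = 11100110 → 3-byte form.
Byte 2 is 0x1C = 00011100, which is not 10xxxxxx — expected a continuation byte.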